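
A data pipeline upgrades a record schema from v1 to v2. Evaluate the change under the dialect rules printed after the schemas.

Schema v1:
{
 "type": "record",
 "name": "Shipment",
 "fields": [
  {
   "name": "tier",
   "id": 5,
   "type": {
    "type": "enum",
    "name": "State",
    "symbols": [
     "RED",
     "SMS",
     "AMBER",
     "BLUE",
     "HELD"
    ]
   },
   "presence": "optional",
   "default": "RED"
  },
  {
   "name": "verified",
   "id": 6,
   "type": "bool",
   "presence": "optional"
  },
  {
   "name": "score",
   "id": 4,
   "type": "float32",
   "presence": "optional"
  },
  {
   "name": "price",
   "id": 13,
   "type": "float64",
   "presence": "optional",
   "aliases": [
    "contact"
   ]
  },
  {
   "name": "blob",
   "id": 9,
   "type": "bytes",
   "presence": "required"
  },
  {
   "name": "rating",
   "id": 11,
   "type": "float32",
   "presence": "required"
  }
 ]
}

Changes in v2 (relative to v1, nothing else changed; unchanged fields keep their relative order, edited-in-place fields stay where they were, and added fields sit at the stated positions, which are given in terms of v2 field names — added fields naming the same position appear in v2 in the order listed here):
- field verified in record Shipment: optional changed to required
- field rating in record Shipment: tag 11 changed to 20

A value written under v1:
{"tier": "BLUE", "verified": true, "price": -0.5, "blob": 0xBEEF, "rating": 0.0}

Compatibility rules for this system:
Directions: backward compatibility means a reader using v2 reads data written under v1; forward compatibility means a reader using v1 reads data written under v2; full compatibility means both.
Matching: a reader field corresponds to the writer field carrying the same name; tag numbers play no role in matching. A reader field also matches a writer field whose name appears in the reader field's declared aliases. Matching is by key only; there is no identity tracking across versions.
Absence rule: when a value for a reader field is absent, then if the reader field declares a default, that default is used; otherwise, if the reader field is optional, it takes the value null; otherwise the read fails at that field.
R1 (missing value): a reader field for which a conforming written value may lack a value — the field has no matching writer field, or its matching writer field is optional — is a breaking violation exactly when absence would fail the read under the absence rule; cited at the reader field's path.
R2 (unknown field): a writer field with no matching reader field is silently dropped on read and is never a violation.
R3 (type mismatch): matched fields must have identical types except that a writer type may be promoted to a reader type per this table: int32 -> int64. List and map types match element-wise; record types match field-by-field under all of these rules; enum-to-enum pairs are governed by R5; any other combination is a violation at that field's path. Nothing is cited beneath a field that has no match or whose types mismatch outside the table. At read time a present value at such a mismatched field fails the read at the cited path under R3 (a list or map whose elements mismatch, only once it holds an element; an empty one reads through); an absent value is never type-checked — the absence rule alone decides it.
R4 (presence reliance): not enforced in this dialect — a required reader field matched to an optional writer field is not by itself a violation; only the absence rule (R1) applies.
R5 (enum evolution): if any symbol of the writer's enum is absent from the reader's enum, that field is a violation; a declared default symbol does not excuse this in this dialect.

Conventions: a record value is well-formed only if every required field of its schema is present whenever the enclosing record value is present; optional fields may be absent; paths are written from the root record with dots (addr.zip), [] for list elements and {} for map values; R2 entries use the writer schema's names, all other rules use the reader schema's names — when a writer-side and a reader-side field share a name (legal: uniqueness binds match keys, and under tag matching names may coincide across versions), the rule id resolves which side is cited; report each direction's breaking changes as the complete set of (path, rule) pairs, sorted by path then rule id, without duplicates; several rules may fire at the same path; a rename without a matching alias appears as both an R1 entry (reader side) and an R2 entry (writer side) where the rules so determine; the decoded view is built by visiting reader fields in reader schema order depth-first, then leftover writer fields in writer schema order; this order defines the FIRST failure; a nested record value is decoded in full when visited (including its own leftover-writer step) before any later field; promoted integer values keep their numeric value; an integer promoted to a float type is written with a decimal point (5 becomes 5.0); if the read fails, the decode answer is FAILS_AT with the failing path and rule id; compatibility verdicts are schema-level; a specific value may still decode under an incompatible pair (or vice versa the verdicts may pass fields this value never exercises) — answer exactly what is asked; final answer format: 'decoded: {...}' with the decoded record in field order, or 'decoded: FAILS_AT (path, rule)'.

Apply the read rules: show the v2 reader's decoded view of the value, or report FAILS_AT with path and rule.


decoded: {"tier": "BLUE", "verified": true, "score": null, "price": -0.5, "blob": 0xBEEF, "rating": 0.0}

each type pair in Shipment: writer, then reader
decode (reader v2):
  tier := "BLUE"
  verified := true
  score := null (not supplied -> null)
  price := -0.5
  blob := 0xBEEF
  rating := 0.0
  => decoded: {"tier": "BLUE", "verified": true, "score": null, "price": -0.5, "blob": 0xBEEF, "rating": 0.0}
ruling out the remaining Shipment differences:
  field verified in record Shipment: optional changed to required -> a verdict-level change on Shipment — the shown value reads the same
  field rating in record Shipment: tag 11 changed to 20 -> fires no rule on Shipment under this dialect and leaves the result unchanged


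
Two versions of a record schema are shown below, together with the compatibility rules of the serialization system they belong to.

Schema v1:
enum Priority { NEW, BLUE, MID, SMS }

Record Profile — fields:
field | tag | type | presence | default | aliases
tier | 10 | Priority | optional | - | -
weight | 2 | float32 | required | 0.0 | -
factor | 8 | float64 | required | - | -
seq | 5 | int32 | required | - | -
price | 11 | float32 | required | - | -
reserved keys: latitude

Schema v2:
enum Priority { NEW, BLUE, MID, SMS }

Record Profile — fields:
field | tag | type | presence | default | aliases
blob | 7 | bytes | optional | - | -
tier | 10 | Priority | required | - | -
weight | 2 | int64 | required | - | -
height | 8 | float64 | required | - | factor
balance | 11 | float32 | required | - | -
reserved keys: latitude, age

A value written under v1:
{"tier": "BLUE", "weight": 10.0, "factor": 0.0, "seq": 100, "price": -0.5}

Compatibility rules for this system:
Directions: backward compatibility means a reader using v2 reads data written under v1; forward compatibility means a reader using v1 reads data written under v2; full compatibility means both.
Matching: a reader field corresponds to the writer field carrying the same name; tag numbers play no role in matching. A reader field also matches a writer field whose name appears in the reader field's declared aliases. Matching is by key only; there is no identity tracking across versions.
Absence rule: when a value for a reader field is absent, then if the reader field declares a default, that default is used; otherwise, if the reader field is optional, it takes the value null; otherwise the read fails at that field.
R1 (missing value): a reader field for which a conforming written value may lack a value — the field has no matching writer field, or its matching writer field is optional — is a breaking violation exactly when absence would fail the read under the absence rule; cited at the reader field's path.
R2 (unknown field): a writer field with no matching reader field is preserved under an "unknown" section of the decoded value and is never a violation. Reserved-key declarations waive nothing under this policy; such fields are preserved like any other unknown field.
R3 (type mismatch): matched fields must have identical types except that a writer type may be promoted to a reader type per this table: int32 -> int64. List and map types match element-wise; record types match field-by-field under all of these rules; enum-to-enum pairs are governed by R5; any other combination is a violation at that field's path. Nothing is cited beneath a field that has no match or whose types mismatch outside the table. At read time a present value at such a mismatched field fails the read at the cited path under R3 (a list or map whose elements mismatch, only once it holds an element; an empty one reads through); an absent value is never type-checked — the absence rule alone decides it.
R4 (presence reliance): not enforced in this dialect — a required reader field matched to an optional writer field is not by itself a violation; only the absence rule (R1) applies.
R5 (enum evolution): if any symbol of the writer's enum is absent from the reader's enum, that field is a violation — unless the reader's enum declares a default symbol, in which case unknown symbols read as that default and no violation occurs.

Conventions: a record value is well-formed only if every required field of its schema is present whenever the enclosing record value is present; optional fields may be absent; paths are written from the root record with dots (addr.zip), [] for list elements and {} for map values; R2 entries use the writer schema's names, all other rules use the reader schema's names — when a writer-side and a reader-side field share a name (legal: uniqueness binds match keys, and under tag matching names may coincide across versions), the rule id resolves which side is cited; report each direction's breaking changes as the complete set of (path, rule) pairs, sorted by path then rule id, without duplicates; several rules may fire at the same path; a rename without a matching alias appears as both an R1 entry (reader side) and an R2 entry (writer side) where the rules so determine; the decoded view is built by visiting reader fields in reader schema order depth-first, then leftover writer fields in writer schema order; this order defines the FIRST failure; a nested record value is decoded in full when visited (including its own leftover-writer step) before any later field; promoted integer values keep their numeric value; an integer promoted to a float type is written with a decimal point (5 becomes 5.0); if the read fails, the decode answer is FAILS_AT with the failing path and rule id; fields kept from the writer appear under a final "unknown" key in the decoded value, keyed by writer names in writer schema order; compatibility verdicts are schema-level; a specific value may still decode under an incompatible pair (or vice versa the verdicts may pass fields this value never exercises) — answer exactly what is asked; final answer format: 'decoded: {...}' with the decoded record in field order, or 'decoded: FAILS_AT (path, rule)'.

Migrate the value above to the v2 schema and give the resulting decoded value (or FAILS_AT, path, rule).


each type pair in Profile: writer, then reader
decoding the Profile value with the v2 reader:
  blob := null (absent, optional -> null)
  tier := "BLUE"
  read fails at weight under R3
  => FAILS_AT (weight, R3)
remaining Profile differences; none change what is asked:
  added field blob to record Profile: optional bytes, tag 7 (in v2 it sits immediately before tier) -> inert under this dialect — no rule fires on Profile and the result does not move
  field tier in record Profile: optional changed to required -> a verdict-level change on Profile — the shown value reads the same
  renamed field factor to height in record Profile (alias factor declared on the renamed field) -> a verdict-level change on Profile — the shown value reads the same
  renamed field price to balance in record Profile -> a verdict-level change on Profile — the shown value reads the same
  removed field seq from record Profile -> a verdict-level change on Profile — the shown value reads the same

decoded: FAILS_AT (weight, R3)


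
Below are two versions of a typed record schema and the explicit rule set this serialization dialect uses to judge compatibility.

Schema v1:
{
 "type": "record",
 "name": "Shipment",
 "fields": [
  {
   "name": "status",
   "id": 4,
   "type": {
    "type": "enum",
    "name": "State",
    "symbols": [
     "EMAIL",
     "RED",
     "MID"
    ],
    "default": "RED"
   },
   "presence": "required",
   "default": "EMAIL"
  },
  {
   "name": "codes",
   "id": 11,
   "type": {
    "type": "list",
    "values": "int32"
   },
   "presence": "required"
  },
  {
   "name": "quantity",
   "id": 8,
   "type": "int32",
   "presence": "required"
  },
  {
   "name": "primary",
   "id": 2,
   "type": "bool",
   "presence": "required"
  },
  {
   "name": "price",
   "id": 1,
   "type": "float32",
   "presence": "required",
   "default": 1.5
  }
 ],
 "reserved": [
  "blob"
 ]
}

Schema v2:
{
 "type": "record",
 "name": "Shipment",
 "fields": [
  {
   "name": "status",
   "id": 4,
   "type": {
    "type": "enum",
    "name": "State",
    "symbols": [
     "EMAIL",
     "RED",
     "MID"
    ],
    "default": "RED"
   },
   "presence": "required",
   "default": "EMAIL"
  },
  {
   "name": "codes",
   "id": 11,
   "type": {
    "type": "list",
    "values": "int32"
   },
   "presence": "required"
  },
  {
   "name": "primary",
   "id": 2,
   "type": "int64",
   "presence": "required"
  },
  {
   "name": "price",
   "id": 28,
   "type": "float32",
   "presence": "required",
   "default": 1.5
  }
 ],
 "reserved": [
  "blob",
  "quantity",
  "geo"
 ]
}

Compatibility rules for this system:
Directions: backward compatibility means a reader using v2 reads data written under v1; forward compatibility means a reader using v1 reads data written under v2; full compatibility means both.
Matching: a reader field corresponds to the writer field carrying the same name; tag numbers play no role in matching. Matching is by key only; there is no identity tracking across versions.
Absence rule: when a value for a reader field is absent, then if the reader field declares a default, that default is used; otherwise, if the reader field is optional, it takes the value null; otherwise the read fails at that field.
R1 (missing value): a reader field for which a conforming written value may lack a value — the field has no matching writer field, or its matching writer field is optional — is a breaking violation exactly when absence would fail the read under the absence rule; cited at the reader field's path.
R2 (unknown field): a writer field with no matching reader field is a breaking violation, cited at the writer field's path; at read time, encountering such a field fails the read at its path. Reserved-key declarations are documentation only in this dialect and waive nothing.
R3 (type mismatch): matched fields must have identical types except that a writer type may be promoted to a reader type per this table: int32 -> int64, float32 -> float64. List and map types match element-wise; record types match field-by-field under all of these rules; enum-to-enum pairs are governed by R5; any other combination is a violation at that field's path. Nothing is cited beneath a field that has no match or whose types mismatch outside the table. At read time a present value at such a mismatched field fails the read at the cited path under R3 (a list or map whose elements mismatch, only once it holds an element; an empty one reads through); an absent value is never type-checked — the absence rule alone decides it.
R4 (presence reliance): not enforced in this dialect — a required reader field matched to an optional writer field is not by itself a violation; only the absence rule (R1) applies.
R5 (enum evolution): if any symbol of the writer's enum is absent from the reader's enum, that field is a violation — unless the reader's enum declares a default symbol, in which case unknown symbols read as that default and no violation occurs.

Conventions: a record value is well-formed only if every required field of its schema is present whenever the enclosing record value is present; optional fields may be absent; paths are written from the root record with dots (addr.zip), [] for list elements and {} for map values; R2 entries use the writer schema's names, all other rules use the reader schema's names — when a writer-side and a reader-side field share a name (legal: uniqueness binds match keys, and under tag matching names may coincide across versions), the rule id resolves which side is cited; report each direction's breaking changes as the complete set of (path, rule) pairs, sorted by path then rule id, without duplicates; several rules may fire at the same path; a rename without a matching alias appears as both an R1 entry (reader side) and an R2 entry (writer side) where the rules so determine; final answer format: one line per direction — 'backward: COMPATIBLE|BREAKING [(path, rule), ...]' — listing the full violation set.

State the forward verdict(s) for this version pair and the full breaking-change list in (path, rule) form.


forward: BREAKING [(primary, R3), (quantity, R1)]

each type pair in Shipment: writer, then reader
forward for Shipment (reader v1, writer v2):
  status: paired with writer status (State -> State; writer required)
  codes: paired with writer codes (list<int32> -> list<int32>; writer required)
  quantity: no writer-side match
  primary: paired with writer primary (int64 -> bool; writer required)
  price: paired with writer price (float32 -> float32; writer required)
  violation R3 at primary
  violation R1 at quantity
  => forward verdict for Shipment: BREAKING, 2 violation(s)
diffs on Shipment not affecting the asked answer:
  field price in record Shipment: tag 1 changed to 28 -> triggers nothing under Shipment's printed rules — same verdict


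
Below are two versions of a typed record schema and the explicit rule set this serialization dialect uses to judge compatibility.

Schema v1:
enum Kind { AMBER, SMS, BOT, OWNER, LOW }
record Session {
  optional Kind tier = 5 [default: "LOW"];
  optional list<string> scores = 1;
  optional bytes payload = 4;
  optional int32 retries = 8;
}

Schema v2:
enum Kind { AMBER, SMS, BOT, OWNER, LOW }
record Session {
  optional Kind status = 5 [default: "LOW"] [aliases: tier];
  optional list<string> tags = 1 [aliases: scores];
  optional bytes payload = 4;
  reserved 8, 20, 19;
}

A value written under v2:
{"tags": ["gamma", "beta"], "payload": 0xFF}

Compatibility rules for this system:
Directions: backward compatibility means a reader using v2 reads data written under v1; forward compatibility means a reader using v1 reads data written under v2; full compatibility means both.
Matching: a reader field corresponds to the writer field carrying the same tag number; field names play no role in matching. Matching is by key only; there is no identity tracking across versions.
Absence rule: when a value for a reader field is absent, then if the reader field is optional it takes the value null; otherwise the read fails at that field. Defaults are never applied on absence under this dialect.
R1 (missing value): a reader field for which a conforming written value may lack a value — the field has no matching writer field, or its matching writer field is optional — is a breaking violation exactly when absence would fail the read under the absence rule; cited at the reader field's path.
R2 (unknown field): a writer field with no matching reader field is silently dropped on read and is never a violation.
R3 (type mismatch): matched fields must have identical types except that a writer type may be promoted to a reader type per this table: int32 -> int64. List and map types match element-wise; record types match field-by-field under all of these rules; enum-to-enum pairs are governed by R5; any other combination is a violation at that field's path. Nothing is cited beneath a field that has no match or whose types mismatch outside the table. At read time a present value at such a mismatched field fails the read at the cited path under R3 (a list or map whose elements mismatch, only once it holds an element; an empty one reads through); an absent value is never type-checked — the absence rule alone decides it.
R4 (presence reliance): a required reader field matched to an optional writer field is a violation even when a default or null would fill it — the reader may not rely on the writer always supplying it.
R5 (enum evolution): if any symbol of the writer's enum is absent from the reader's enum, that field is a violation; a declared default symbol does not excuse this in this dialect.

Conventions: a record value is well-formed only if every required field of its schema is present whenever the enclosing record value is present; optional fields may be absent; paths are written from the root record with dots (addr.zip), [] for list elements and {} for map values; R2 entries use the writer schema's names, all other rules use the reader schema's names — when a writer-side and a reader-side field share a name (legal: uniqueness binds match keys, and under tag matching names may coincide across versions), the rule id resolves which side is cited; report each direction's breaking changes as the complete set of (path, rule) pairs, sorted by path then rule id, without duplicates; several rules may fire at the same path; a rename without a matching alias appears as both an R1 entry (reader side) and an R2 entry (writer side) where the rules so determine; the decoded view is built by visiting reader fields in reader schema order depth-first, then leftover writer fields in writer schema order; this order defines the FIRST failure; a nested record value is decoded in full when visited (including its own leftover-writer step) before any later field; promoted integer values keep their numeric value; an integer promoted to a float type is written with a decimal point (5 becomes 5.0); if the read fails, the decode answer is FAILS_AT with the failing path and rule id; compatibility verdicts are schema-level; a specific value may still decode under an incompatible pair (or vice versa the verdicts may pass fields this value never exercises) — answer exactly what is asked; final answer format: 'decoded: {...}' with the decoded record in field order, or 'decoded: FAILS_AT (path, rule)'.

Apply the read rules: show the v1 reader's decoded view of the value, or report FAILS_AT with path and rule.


decoded: {"tier": null, "scores": ["gamma", "beta"], "payload": 0xFF, "retries": null}

in Session below, arrows point writer -> reader
migrating the Session value to v1:
  tier := null (missing; optional => null)
  scores := ["gamma", "beta"] (from writer tags)
  payload := 0xFF
  retries := null (missing; optional => null)
  => decoded: {"tier": null, "scores": ["gamma", "beta"], "payload": 0xFF, "retries": null}
checking off the Session differences that do not matter here:
  renamed field tier to status in record Session (alias tier declared on the renamed field) -> inert under this dialect — no rule fires on Session and the result does not move
  renamed field scores to tags in record Session (alias scores declared on the renamed field) -> inert under this dialect — no rule fires on Session and the result does not move
  removed field retries from record Session (its key 8 joins the reserved list) -> inert under this dialect — no rule fires on Session and the result does not move


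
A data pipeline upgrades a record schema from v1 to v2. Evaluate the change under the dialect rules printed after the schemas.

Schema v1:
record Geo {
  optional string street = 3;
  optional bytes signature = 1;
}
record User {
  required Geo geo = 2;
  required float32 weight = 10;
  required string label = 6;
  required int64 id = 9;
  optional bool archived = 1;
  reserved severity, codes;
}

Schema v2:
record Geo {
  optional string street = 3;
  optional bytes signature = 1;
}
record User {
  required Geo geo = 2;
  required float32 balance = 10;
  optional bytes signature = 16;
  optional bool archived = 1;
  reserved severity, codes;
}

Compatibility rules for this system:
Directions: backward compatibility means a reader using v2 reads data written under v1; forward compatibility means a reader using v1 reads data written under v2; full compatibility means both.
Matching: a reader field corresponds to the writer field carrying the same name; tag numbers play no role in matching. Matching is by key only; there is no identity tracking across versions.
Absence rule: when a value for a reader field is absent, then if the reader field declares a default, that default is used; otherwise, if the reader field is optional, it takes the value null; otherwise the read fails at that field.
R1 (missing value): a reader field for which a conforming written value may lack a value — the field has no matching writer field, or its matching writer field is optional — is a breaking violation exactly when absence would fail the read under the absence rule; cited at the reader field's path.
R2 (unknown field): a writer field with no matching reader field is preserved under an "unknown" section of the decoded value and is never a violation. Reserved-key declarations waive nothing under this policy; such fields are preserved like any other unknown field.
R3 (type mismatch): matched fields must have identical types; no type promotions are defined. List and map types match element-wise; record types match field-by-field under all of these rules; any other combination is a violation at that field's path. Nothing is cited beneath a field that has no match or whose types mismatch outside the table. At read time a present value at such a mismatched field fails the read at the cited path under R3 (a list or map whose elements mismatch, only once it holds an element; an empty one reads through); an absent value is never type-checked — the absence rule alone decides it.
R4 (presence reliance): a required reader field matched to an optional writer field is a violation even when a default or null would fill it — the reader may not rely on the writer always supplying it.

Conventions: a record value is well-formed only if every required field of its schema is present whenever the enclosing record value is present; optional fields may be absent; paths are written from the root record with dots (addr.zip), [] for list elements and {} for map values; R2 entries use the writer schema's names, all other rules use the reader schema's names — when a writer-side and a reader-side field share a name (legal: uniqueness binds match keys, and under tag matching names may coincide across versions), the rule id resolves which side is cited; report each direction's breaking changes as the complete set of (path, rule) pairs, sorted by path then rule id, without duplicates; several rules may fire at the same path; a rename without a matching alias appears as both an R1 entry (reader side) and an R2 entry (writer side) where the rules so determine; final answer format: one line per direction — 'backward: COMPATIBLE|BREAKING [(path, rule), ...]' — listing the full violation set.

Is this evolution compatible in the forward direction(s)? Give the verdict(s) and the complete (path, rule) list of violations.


forward: BREAKING [(id, R1), (label, R1), (weight, R1)]

in User below, arrows point writer -> reader
forward for User (reader v1, writer v2):
  geo: Geo -> Geo, writer required; from geo
  weight has no writer counterpart
  label has no writer counterpart
  id has no writer counterpart
  archived: bool -> bool, writer optional; from archived
  writer balance: unknown to reader
  writer signature: unknown to reader
  geo.street: string -> string, writer optional; from geo.street
  geo.signature: bytes -> bytes, writer optional; from geo.signature
  breaking: (id, R1)
  breaking: (label, R1)
  breaking: (weight, R1)
  forward on User therefore BREAKING (3)
checking off the User differences that do not matter here:
  added field signature to record User: optional bytes, tag 16 (in v2 it sits immediately before archived) -> triggers nothing under User's printed rules — same verdict


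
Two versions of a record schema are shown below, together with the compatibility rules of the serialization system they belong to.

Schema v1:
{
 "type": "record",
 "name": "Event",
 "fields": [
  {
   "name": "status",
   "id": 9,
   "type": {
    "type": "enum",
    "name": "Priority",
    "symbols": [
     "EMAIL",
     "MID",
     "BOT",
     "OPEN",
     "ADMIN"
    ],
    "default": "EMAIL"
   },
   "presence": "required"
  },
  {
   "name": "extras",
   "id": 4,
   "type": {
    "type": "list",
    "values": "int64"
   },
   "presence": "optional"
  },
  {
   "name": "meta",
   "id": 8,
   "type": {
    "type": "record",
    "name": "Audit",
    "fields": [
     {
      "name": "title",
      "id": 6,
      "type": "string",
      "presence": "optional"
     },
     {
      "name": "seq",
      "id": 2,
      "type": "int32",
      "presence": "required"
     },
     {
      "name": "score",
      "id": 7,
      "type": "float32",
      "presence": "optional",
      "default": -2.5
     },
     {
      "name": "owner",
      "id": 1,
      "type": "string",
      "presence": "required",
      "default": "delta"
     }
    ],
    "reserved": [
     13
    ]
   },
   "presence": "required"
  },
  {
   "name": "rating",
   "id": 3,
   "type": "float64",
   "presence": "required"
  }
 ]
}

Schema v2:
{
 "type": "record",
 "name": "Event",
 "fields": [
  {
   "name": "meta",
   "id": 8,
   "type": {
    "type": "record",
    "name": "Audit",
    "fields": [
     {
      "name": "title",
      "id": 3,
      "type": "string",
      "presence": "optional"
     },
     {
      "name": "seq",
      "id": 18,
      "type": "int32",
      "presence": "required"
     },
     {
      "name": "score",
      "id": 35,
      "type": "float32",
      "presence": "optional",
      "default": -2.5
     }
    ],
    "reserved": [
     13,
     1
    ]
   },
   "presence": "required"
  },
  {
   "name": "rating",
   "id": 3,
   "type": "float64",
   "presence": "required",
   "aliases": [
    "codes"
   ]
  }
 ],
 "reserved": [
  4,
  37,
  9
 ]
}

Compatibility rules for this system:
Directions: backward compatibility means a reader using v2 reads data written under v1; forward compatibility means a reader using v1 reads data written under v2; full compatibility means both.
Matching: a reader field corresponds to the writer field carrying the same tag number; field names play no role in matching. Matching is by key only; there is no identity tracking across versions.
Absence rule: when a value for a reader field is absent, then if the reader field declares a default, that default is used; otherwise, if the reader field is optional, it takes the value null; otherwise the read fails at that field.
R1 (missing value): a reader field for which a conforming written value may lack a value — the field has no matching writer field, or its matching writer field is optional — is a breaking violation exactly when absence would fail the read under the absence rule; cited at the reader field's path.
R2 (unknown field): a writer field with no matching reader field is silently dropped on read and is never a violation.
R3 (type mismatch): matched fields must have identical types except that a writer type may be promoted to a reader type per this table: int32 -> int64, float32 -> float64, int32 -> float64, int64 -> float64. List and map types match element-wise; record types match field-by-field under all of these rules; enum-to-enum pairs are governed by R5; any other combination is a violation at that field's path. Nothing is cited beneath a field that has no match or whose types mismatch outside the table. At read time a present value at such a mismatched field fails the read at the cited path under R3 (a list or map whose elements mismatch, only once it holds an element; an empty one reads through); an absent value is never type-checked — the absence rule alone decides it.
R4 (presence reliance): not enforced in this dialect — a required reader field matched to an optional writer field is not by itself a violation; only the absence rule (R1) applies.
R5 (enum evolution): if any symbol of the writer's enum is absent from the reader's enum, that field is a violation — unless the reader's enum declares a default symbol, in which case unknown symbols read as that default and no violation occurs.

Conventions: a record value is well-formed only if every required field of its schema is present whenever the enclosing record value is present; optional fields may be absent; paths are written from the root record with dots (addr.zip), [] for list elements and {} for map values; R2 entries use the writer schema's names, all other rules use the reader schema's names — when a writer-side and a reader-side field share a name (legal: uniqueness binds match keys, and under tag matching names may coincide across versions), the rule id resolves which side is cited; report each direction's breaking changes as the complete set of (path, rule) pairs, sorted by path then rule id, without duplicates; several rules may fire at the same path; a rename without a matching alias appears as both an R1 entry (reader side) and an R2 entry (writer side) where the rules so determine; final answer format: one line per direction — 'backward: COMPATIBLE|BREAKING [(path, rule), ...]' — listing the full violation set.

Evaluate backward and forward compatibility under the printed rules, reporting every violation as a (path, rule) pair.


backward: BREAKING [(meta.seq, R1)]; forward: BREAKING [(meta.seq, R1), (status, R1)]

each type pair in Event: writer, then reader
backward on Event — v2 reading data written by v1:
  meta: paired with writer meta (Audit -> Audit; writer required)
  rating: paired with writer rating (float64 -> float64; writer required)
  writer status: unknown to reader
  writer extras: unknown to reader
  meta.title: no writer match
  meta.seq: no writer match
  meta.score: no writer match
  writer meta.title: unknown to reader
  writer meta.seq: unknown to reader
  writer meta.score: unknown to reader
  writer meta.owner: unknown to reader
  violation R1 at meta.seq
  backward on Event therefore BREAKING (1)
forward on Event — v1 reading data written by v2:
  status: no writer match
  extras: no writer match
  meta: paired with writer meta (Audit -> Audit; writer required)
  rating: paired with writer rating (float64 -> float64; writer required)
  meta.title: no writer match
  meta.seq: no writer match
  meta.score: no writer match
  meta.owner: no writer match
  writer meta.title: unknown to reader
  writer meta.seq: unknown to reader
  writer meta.score: unknown to reader
  violation R1 at meta.seq
  violation R1 at status
  forward on Event therefore BREAKING (2)


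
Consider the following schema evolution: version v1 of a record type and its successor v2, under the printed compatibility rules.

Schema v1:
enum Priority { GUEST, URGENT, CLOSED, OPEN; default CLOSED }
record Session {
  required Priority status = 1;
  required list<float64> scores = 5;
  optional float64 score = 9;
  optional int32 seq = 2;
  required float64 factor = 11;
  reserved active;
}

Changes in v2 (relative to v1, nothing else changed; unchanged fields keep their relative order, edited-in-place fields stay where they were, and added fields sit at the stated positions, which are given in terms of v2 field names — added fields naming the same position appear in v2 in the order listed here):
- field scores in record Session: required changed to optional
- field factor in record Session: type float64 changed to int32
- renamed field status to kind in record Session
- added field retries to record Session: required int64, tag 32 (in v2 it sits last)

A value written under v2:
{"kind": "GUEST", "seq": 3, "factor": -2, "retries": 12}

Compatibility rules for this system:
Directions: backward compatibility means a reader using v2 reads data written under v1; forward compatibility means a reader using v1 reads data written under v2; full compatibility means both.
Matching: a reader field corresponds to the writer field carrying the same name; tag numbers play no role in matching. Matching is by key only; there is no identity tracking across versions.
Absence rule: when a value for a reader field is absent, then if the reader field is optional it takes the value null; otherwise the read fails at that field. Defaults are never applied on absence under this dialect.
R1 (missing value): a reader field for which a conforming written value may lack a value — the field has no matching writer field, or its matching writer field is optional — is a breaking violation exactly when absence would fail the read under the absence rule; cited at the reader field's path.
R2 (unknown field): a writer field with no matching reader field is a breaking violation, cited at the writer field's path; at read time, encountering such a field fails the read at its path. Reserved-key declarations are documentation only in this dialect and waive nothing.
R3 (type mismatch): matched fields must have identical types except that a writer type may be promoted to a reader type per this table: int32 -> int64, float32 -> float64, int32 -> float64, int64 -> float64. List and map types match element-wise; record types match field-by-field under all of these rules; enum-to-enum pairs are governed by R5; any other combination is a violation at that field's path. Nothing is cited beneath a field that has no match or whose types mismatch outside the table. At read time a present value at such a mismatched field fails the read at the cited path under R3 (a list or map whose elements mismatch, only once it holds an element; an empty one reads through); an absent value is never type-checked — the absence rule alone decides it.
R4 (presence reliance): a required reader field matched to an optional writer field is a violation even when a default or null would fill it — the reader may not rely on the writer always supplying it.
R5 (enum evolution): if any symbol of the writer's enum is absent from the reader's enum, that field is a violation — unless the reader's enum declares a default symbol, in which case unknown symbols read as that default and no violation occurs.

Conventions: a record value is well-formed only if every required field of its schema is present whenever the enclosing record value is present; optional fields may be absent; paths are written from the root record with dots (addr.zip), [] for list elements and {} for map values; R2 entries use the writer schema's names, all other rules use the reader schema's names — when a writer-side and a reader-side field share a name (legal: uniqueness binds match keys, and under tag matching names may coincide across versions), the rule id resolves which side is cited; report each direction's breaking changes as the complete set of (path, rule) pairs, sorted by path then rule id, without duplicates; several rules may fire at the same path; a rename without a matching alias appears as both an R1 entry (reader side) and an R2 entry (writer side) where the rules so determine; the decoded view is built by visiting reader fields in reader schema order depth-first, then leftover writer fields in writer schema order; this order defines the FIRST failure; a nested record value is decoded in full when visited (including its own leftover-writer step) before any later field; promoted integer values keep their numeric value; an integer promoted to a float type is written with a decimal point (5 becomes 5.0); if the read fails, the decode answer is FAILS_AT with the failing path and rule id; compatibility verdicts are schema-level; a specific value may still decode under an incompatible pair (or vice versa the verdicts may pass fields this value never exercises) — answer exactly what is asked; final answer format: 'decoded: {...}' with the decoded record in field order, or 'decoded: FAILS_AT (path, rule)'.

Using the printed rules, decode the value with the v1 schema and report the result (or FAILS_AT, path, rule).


arrows below run writer -> reader for Session
migrating the Session value to v1:
  read fails at status under R1 (no fill)
  => FAILS_AT (status, R1)
ruling out the remaining Session differences:
  field scores in record Session: required changed to optional -> schema-level compatibility only; this Session value's decode is unchanged
  field factor in record Session: type float64 changed to int32 -> schema-level compatibility only; this Session value's decode is unchanged
  added field retries to record Session: required int64, tag 32 (in v2 it sits last) -> schema-level compatibility only; this Session value's decode is unchanged

decoded: FAILS_AT (status, R1)
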